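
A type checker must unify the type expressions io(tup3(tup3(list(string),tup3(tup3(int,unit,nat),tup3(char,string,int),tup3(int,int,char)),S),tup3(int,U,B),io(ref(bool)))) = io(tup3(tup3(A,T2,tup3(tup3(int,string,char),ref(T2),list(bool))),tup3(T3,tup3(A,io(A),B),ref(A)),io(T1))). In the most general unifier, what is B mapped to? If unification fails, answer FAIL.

Decompose io/1: tup3(tup3(list(string),tup3(tup3(int,unit,nat),tup3(char,string,int),tup3(int,int,char)),S),tup3(int,U,B),io(ref(bool))) = tup3(tup3(A,T2,tup3(tup3(int,string,char),ref(T2),list(bool))),tup3(T3,tup3(A,io(A),B),ref(A)),io(T1)).
Decompose tup3/3: tup3(list(string),tup3(tup3(int,unit,nat),tup3(char,string,int),tup3(int,int,char)),S) = tup3(A,T2,tup3(tup3(int,string,char),ref(T2),list(bool))),  tup3(int,U,B) = tup3(T3,tup3(A,io(A),B),ref(A)),  io(ref(bool)) = io(T1).
Decompose tup3/3: list(string) = A,  tup3(tup3(int,unit,nat),tup3(char,string,int),tup3(int,int,char)) = T2,  S = tup3(tup3(int,string,char),ref(T2),list(bool)).
Bind A := list(string); substituting into the one remaining equation that mentions A gives: tup3(int,U,B) = tup3(T3,tup3(list(string),io(list(string)),B),ref(list(string))).
Bind T2 := tup3(tup3(int,unit,nat),tup3(char,string,int),tup3(int,int,char)); substituting into the one remaining equation that mentions T2 gives: S = tup3(tup3(int,string,char),ref(tup3(tup3(int,unit,nat),tup3(char,string,int),tup3(int,int,char))),list(bool)).
Bind S := tup3(tup3(int,string,char),ref(tup3(tup3(int,unit,nat),tup3(char,string,int),tup3(int,int,char))),list(bool)); no other remaining equation mentions S.
Decompose tup3/3: int = T3,  U = tup3(list(string),io(list(string)),B),  B = ref(list(string)).
Bind T3 := int; no other remaining equation mentions T3.
Bind U := tup3(list(string),io(list(string)),B); no other remaining equation mentions U.
Bind B := ref(list(string)); no other remaining equation mentions B. Substituting into the earlier binding gives U := tup3(list(string),io(list(string)),ref(list(string))).
Decompose io/1: ref(bool) = T1.
Bind T1 := ref(bool).
MGU = { A ↦ list(string), T2 ↦ tup3(tup3(int,unit,nat),tup3(char,string,int),tup3(int,int,char)), S ↦ tup3(tup3(int,string,char),ref(tup3(tup3(int,unit,nat),tup3(char,string,int),tup3(int,int,char))),list(bool)), T3 ↦ int, U ↦ tup3(list(string),io(list(string)),ref(list(string))), B ↦ ref(list(string)), T1 ↦ ref(bool) }, so B ↦ ref(list(string)).

ref(list(string))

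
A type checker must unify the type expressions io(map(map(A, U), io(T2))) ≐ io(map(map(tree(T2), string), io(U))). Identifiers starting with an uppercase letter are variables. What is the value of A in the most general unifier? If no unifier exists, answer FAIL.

tree(string)

Decompose io/1: map(map(A, U), io(T2)) ≐ map(map(tree(T2), string), io(U)).
Decompose map/2: map(A, U) ≐ map(tree(T2), string),  io(T2) ≐ io(U).
Decompose map/2: A ≐ tree(T2),  U ≐ string.
Bind A := tree(T2); no other remaining equation mentions A.
Bind U := string; substituting into the remaining equation gives: io(T2) ≐ io(string).
Decompose io/1: T2 ≐ string.
Bind T2 := string. Substituting into the earlier binding gives A := tree(string).
MGU = { A := tree(string), U := string, T2 := string }, so A := tree(string).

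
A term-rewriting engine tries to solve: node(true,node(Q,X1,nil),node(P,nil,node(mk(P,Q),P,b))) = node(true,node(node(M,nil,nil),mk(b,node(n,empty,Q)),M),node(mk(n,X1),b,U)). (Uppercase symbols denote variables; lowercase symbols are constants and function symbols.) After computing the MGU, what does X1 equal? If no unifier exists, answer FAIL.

Decompose node/3: true = true,  node(Q,X1,nil) = node(node(M,nil,nil),mk(b,node(n,empty,Q)),M),  node(P,nil,node(mk(P,Q),P,b)) = node(mk(n,X1),b,U).
Delete trivial equation true = true.
Decompose node/3: Q = node(M,nil,nil),  X1 = mk(b,node(n,empty,Q)),  nil = M.
Bind Q := node(M,nil,nil); substituting into the 2 remaining equations that mention Q gives: X1 = mk(b,node(n,empty,node(M,nil,nil))),  node(P,nil,node(mk(P,node(M,nil,nil)),P,b)) = node(mk(n,X1),b,U).
Bind X1 := mk(b,node(n,empty,node(M,nil,nil))); substituting into the one remaining equation that mentions X1 gives: node(P,nil,node(mk(P,node(M,nil,nil)),P,b)) = node(mk(n,mk(b,node(n,empty,node(M,nil,nil)))),b,U).
Bind M := nil; substituting into the remaining equation gives: node(P,nil,node(mk(P,node(nil,nil,nil)),P,b)) = node(mk(n,mk(b,node(n,empty,node(nil,nil,nil)))),b,U). Substituting into the earlier bindings gives Q := node(nil,nil,nil), X1 := mk(b,node(n,empty,node(nil,nil,nil))).
Decompose node/3: P = mk(n,mk(b,node(n,empty,node(nil,nil,nil)))),  nil = b,  node(mk(P,node(nil,nil,nil)),P,b) = U.
Bind P := mk(n,mk(b,node(n,empty,node(nil,nil,nil)))); substituting into the one remaining equation that mentions P gives: node(mk(mk(n,mk(b,node(n,empty,node(nil,nil,nil)))),node(nil,nil,nil)),mk(n,mk(b,node(n,empty,node(nil,nil,nil)))),b) = U.
Clash: constants nil and b differ; no unifier exists.

FAIL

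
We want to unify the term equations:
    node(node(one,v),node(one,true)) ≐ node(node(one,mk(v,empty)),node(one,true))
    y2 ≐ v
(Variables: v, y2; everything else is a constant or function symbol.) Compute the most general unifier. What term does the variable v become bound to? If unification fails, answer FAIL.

FAIL

Decompose node/2: node(one,v) ≐ node(one,mk(v,empty)),  node(one,true) ≐ node(one,true).
Decompose node/2: one ≐ one,  v ≐ mk(v,empty).
Delete trivial equation one ≐ one.
Occurs check fails: v occurs in mk(v,empty); the equation v ≐ mk(v,empty) has no finite solution.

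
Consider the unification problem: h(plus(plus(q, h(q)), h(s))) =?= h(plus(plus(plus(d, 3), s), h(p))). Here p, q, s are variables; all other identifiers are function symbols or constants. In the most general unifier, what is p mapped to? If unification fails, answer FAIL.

h(plus(d, 3))

Decompose h/1: plus(plus(q, h(q)), h(s)) =?= plus(plus(plus(d, 3), s), h(p)).
Decompose plus/2: plus(q, h(q)) =?= plus(plus(d, 3), s),  h(s) =?= h(p).
Decompose plus/2: q =?= plus(d, 3),  h(q) =?= s.
Bind q := plus(d, 3); substituting into the one remaining equation that mentions q gives: h(plus(d, 3)) =?= s.
Bind s := h(plus(d, 3)); substituting into the remaining equation gives: h(h(plus(d, 3))) =?= h(p).
Decompose h/1: h(plus(d, 3)) =?= p.
Bind p := h(plus(d, 3)).
MGU = { q ↦ plus(d, 3), s ↦ h(plus(d, 3)), p ↦ h(plus(d, 3)) }, so p ↦ h(plus(d, 3)).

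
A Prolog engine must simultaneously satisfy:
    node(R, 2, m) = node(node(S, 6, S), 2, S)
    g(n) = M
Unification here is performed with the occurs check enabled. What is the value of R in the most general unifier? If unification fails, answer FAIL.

Decompose node/3: R = node(S, 6, S),  2 = 2,  m = S.
Bind R := node(S, 6, S); no other remaining equation mentions R.
Delete trivial equation 2 = 2.
Bind S := m; no other remaining equation mentions S. Substituting into the earlier binding gives R := node(m, 6, m).
Bind M := g(n).
MGU = { R -> node(m, 6, m), S -> m, M -> g(n) }, so R -> node(m, 6, m).

node(m, 6, m)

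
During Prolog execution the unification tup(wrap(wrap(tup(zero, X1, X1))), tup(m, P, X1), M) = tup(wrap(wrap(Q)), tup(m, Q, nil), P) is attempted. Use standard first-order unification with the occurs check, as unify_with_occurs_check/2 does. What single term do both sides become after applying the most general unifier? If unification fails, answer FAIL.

tup(wrap(wrap(tup(zero, nil, nil))), tup(m, tup(zero, nil, nil), nil), tup(zero, nil, nil))

Decompose tup/3: wrap(wrap(tup(zero, X1, X1))) = wrap(wrap(Q)),  tup(m, P, X1) = tup(m, Q, nil),  M = P.
Decompose wrap/1: wrap(tup(zero, X1, X1)) = wrap(Q).
Decompose wrap/1: tup(zero, X1, X1) = Q.
Bind Q := tup(zero, X1, X1); substituting into the one remaining equation that mentions Q gives: tup(m, P, X1) = tup(m, tup(zero, X1, X1), nil).
Decompose tup/3: m = m,  P = tup(zero, X1, X1),  X1 = nil.
Delete trivial equation m = m.
Bind P := tup(zero, X1, X1); substituting into the one remaining equation that mentions P gives: M = tup(zero, X1, X1).
Bind X1 := nil; substituting into the remaining equation gives: M = tup(zero, nil, nil). Substituting into the earlier bindings gives Q := tup(zero, nil, nil), P := tup(zero, nil, nil).
Bind M := tup(zero, nil, nil).
Applying the MGU to either side gives tup(wrap(wrap(tup(zero, nil, nil))), tup(m, tup(zero, nil, nil), nil), tup(zero, nil, nil)).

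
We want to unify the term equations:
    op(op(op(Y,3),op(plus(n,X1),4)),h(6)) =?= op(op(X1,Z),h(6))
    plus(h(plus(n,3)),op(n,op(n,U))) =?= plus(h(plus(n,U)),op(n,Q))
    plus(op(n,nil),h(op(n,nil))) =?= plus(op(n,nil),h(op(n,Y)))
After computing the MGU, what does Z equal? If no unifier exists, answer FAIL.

Decompose op/2: op(op(Y,3),op(plus(n,X1),4)) =?= op(X1,Z),  h(6) =?= h(6).
Decompose op/2: op(Y,3) =?= X1,  op(plus(n,X1),4) =?= Z.
Bind X1 := op(Y,3); substituting into the one remaining equation that mentions X1 gives: op(plus(n,op(Y,3)),4) =?= Z.
Bind Z := op(plus(n,op(Y,3)),4); no other remaining equation mentions Z.
Delete trivial equation h(6) =?= h(6).
Decompose plus/2: h(plus(n,3)) =?= h(plus(n,U)),  op(n,op(n,U)) =?= op(n,Q).
Decompose h/1: plus(n,3) =?= plus(n,U).
Decompose plus/2: n =?= n,  3 =?= U.
Delete trivial equation n =?= n.
Bind U := 3; substituting into the one remaining equation that mentions U gives: op(n,op(n,3)) =?= op(n,Q).
Decompose op/2: n =?= n,  op(n,3) =?= Q.
Delete trivial equation n =?= n.
Bind Q := op(n,3); no other remaining equation mentions Q.
Decompose plus/2: op(n,nil) =?= op(n,nil),  h(op(n,nil)) =?= h(op(n,Y)).
Delete trivial equation op(n,nil) =?= op(n,nil).
Decompose h/1: op(n,nil) =?= op(n,Y).
Decompose op/2: n =?= n,  nil =?= Y.
Delete trivial equation n =?= n.
Bind Y := nil. Substituting into the earlier bindings gives X1 := op(nil,3), Z := op(plus(n,op(nil,3)),4).
MGU = { X1 := op(nil,3), Z := op(plus(n,op(nil,3)),4), U := 3, Q := op(n,3), Y := nil }, so Z := op(plus(n,op(nil,3)),4).

op(plus(n,op(nil,3)),4)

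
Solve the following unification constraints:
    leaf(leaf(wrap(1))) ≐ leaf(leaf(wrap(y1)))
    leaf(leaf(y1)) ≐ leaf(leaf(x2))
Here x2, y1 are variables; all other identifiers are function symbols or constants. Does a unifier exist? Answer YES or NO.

YES

Decompose leaf/1: leaf(wrap(1)) ≐ leaf(wrap(y1)).
Decompose leaf/1: wrap(1) ≐ wrap(y1).
Decompose wrap/1: 1 ≐ y1.
Bind y1 := 1; substituting into the remaining equation gives: leaf(leaf(1)) ≐ leaf(leaf(x2)).
Decompose leaf/1: leaf(1) ≐ leaf(x2).
Decompose leaf/1: 1 ≐ x2.
Bind x2 := 1.
No equations remain and no clash or occurs-check failure arose, so a unifier exists.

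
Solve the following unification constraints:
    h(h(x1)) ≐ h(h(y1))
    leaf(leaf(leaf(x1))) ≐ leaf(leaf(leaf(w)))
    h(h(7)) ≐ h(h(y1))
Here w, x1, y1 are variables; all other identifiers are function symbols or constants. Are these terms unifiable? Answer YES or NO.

YES

Decompose h/1: h(x1) ≐ h(y1).
Decompose h/1: x1 ≐ y1.
Bind x1 := y1; substituting into the one remaining equation that mentions x1 gives: leaf(leaf(leaf(y1))) ≐ leaf(leaf(leaf(w))).
Decompose leaf/1: leaf(leaf(y1)) ≐ leaf(leaf(w)).
Decompose leaf/1: leaf(y1) ≐ leaf(w).
Decompose leaf/1: y1 ≐ w.
Bind y1 := w; substituting into the remaining equation gives: h(h(7)) ≐ h(h(w)). Substituting into the earlier binding gives x1 := w.
Decompose h/1: h(7) ≐ h(w).
Decompose h/1: 7 ≐ w.
Bind w := 7. Substituting into the earlier bindings gives x1 := 7, y1 := 7.
No equations remain and no clash or occurs-check failure arose, so a unifier exists.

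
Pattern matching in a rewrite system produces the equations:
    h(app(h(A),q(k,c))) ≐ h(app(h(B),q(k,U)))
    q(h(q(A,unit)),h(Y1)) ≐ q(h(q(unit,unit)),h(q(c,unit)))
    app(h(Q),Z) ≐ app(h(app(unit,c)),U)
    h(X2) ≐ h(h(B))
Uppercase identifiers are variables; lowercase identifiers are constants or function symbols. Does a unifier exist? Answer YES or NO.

Decompose h/1: app(h(A),q(k,c)) ≐ app(h(B),q(k,U)).
Decompose app/2: h(A) ≐ h(B),  q(k,c) ≐ q(k,U).
Decompose h/1: A ≐ B.
Bind A := B; substituting into the one remaining equation that mentions A gives: q(h(q(B,unit)),h(Y1)) ≐ q(h(q(unit,unit)),h(q(c,unit))).
Decompose q/2: k ≐ k,  c ≐ U.
Delete trivial equation k ≐ k.
Bind U := c; substituting into the one remaining equation that mentions U gives: app(h(Q),Z) ≐ app(h(app(unit,c)),c).
Decompose q/2: h(q(B,unit)) ≐ h(q(unit,unit)),  h(Y1) ≐ h(q(c,unit)).
Decompose h/1: q(B,unit) ≐ q(unit,unit).
Decompose q/2: B ≐ unit,  unit ≐ unit.
Bind B := unit; substituting into the one remaining equation that mentions B gives: h(X2) ≐ h(h(unit)). Substituting into the earlier binding gives A := unit.
Delete trivial equation unit ≐ unit.
Decompose h/1: Y1 ≐ q(c,unit).
Bind Y1 := q(c,unit); no other remaining equation mentions Y1.
Decompose app/2: h(Q) ≐ h(app(unit,c)),  Z ≐ c.
Decompose h/1: Q ≐ app(unit,c).
Bind Q := app(unit,c); no other remaining equation mentions Q.
Bind Z := c; no other remaining equation mentions Z.
Decompose h/1: X2 ≐ h(unit).
Bind X2 := h(unit).
No equations remain and no clash or occurs-check failure arose, so a unifier exists.

YES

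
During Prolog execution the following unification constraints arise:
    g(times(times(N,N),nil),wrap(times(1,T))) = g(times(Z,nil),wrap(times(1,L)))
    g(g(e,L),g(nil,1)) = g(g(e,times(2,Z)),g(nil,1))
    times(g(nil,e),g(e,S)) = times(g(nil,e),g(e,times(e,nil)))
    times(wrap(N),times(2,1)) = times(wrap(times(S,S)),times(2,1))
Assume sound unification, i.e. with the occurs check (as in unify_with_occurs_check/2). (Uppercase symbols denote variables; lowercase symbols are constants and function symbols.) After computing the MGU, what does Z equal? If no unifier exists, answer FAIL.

Decompose g/2: times(times(N,N),nil) = times(Z,nil),  wrap(times(1,T)) = wrap(times(1,L)).
Decompose times/2: times(N,N) = Z,  nil = nil.
Bind Z := times(N,N); substituting into the one remaining equation that mentions Z gives: g(g(e,L),g(nil,1)) = g(g(e,times(2,times(N,N))),g(nil,1)).
Delete trivial equation nil = nil.
Decompose wrap/1: times(1,T) = times(1,L).
Decompose times/2: 1 = 1,  T = L.
Delete trivial equation 1 = 1.
Bind T := L; no other remaining equation mentions T.
Decompose g/2: g(e,L) = g(e,times(2,times(N,N))),  g(nil,1) = g(nil,1).
Decompose g/2: e = e,  L = times(2,times(N,N)).
Delete trivial equation e = e.
Bind L := times(2,times(N,N)); no other remaining equation mentions L. Substituting into the earlier binding gives T := times(2,times(N,N)).
Delete trivial equation g(nil,1) = g(nil,1).
Decompose times/2: g(nil,e) = g(nil,e),  g(e,S) = g(e,times(e,nil)).
Delete trivial equation g(nil,e) = g(nil,e).
Decompose g/2: e = e,  S = times(e,nil).
Delete trivial equation e = e.
Bind S := times(e,nil); substituting into the remaining equation gives: times(wrap(N),times(2,1)) = times(wrap(times(times(e,nil),times(e,nil))),times(2,1)).
Decompose times/2: wrap(N) = wrap(times(times(e,nil),times(e,nil))),  times(2,1) = times(2,1).
Decompose wrap/1: N = times(times(e,nil),times(e,nil)).
Bind N := times(times(e,nil),times(e,nil)); no other remaining equation mentions N. Substituting into the earlier bindings gives Z := times(times(times(e,nil),times(e,nil)),times(times(e,nil),times(e,nil))), T := times(2,times(times(times(e,nil),times(e,nil)),times(times(e,nil),times(e,nil)))), L := times(2,times(times(times(e,nil),times(e,nil)),times(times(e,nil),times(e,nil)))).
Delete trivial equation times(2,1) = times(2,1).
MGU = { Z ↦ times(times(times(e,nil),times(e,nil)),times(times(e,nil),times(e,nil))), T ↦ times(2,times(times(times(e,nil),times(e,nil)),times(times(e,nil),times(e,nil)))), L ↦ times(2,times(times(times(e,nil),times(e,nil)),times(times(e,nil),times(e,nil)))), S ↦ times(e,nil), N ↦ times(times(e,nil),times(e,nil)) }, so Z ↦ times(times(times(e,nil),times(e,nil)),times(times(e,nil),times(e,nil))).

times(times(times(e,nil),times(e,nil)),times(times(e,nil),times(e,nil)))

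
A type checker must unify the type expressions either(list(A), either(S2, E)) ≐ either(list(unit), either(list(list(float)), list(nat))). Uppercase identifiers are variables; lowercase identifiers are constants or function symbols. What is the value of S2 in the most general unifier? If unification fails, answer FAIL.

list(list(float))

Decompose either/2: list(A) ≐ list(unit),  either(S2, E) ≐ either(list(list(float)), list(nat)).
Decompose list/1: A ≐ unit.
Bind A := unit; no other remaining equation mentions A.
Decompose either/2: S2 ≐ list(list(float)),  E ≐ list(nat).
Bind S2 := list(list(float)); no other remaining equation mentions S2.
Bind E := list(nat).
MGU = { A := unit, S2 := list(list(float)), E := list(nat) }, so S2 := list(list(float)).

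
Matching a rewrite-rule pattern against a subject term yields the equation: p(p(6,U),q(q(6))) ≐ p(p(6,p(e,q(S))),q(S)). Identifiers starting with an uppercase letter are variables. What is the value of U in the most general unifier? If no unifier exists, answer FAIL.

Decompose p/2: p(6,U) ≐ p(6,p(e,q(S))),  q(q(6)) ≐ q(S).
Decompose p/2: 6 ≐ 6,  U ≐ p(e,q(S)).
Delete trivial equation 6 ≐ 6.
Bind U := p(e,q(S)); no other remaining equation mentions U.
Decompose q/1: q(6) ≐ S.
Bind S := q(6). Substituting into the earlier binding gives U := p(e,q(q(6))).
MGU = { U -> p(e,q(q(6))), S -> q(6) }, so U -> p(e,q(q(6))).

p(e,q(q(6)))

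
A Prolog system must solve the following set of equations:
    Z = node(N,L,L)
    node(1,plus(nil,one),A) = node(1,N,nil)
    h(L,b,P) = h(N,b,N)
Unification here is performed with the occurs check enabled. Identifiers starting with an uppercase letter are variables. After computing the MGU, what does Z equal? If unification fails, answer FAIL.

node(plus(nil,one),plus(nil,one),plus(nil,one))

Bind Z := node(N,L,L); no other remaining equation mentions Z.
Decompose node/3: 1 = 1,  plus(nil,one) = N,  A = nil.
Delete trivial equation 1 = 1.
Bind N := plus(nil,one); substituting into the one remaining equation that mentions N gives: h(L,b,P) = h(plus(nil,one),b,plus(nil,one)). Substituting into the earlier binding gives Z := node(plus(nil,one),L,L).
Bind A := nil; no other remaining equation mentions A.
Decompose h/3: L = plus(nil,one),  b = b,  P = plus(nil,one).
Bind L := plus(nil,one); no other remaining equation mentions L. Substituting into the earlier binding gives Z := node(plus(nil,one),plus(nil,one),plus(nil,one)).
Delete trivial equation b = b.
Bind P := plus(nil,one).
MGU = { Z = node(plus(nil,one),plus(nil,one),plus(nil,one)), N = plus(nil,one), A = nil, L = plus(nil,one), P = plus(nil,one) }, so Z = node(plus(nil,one),plus(nil,one),plus(nil,one)).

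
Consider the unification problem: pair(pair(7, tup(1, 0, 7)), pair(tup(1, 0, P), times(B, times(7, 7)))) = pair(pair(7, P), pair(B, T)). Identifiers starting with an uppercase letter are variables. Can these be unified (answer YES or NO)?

YES

Decompose pair/2: pair(7, tup(1, 0, 7)) = pair(7, P),  pair(tup(1, 0, P), times(B, times(7, 7))) = pair(B, T).
Decompose pair/2: 7 = 7,  tup(1, 0, 7) = P.
Delete trivial equation 7 = 7.
Bind P := tup(1, 0, 7); substituting into the remaining equation gives: pair(tup(1, 0, tup(1, 0, 7)), times(B, times(7, 7))) = pair(B, T).
Decompose pair/2: tup(1, 0, tup(1, 0, 7)) = B,  times(B, times(7, 7)) = T.
Bind B := tup(1, 0, tup(1, 0, 7)); substituting into the remaining equation gives: times(tup(1, 0, tup(1, 0, 7)), times(7, 7)) = T.
Bind T := times(tup(1, 0, tup(1, 0, 7)), times(7, 7)).
No equations remain and no clash or occurs-check failure arose, so a unifier exists.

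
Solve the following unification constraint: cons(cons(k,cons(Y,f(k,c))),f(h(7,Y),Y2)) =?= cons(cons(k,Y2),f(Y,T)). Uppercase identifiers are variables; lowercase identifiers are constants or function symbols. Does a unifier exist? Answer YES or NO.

NO

Decompose cons/2: cons(k,cons(Y,f(k,c))) =?= cons(k,Y2),  f(h(7,Y),Y2) =?= f(Y,T).
Decompose cons/2: k =?= k,  cons(Y,f(k,c)) =?= Y2.
Delete trivial equation k =?= k.
Bind Y2 := cons(Y,f(k,c)); substituting into the remaining equation gives: f(h(7,Y),cons(Y,f(k,c))) =?= f(Y,T).
Decompose f/2: h(7,Y) =?= Y,  cons(Y,f(k,c)) =?= T.
Occurs check fails: Y occurs in h(7,Y); the equation Y =?= h(7,Y) has no finite solution.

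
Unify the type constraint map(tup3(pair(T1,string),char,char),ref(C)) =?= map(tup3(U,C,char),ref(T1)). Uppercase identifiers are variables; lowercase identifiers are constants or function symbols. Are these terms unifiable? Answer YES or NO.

Decompose map/2: tup3(pair(T1,string),char,char) =?= tup3(U,C,char),  ref(C) =?= ref(T1).
Decompose tup3/3: pair(T1,string) =?= U,  char =?= C,  char =?= char.
Bind U := pair(T1,string); no other remaining equation mentions U.
Bind C := char; substituting into the one remaining equation that mentions C gives: ref(char) =?= ref(T1).
Delete trivial equation char =?= char.
Decompose ref/1: char =?= T1.
Bind T1 := char. Substituting into the earlier binding gives U := pair(char,string).
No equations remain and no clash or occurs-check failure arose, so a unifier exists.

YES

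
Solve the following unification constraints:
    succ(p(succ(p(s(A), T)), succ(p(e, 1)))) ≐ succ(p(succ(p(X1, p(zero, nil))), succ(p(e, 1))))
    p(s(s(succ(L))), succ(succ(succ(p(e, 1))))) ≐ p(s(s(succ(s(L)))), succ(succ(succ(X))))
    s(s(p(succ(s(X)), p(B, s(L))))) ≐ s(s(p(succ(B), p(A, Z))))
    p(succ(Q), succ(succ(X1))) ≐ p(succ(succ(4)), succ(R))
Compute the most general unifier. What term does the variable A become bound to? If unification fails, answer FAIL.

FAIL

Decompose succ/1: p(succ(p(s(A), T)), succ(p(e, 1))) ≐ p(succ(p(X1, p(zero, nil))), succ(p(e, 1))).
Decompose p/2: succ(p(s(A), T)) ≐ succ(p(X1, p(zero, nil))),  succ(p(e, 1)) ≐ succ(p(e, 1)).
Decompose succ/1: p(s(A), T) ≐ p(X1, p(zero, nil)).
Decompose p/2: s(A) ≐ X1,  T ≐ p(zero, nil).
Bind X1 := s(A); substituting into the one remaining equation that mentions X1 gives: p(succ(Q), succ(succ(s(A)))) ≐ p(succ(succ(4)), succ(R)).
Bind T := p(zero, nil); no other remaining equation mentions T.
Delete trivial equation succ(p(e, 1)) ≐ succ(p(e, 1)).
Decompose p/2: s(s(succ(L))) ≐ s(s(succ(s(L)))),  succ(succ(succ(p(e, 1)))) ≐ succ(succ(succ(X))).
Decompose s/1: s(succ(L)) ≐ s(succ(s(L))).
Decompose s/1: succ(L) ≐ succ(s(L)).
Decompose succ/1: L ≐ s(L).
Occurs check fails: L occurs in s(L); the equation L ≐ s(L) has no finite solution.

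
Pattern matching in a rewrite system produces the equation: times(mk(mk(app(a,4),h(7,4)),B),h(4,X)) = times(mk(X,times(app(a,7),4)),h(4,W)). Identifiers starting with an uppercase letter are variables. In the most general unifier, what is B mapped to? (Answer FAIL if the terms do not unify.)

Decompose times/2: mk(mk(app(a,4),h(7,4)),B) = mk(X,times(app(a,7),4)),  h(4,X) = h(4,W).
Decompose mk/2: mk(app(a,4),h(7,4)) = X,  B = times(app(a,7),4).
Bind X := mk(app(a,4),h(7,4)); substituting into the one remaining equation that mentions X gives: h(4,mk(app(a,4),h(7,4))) = h(4,W).
Bind B := times(app(a,7),4); no other remaining equation mentions B.
Decompose h/2: 4 = 4,  mk(app(a,4),h(7,4)) = W.
Delete trivial equation 4 = 4.
Bind W := mk(app(a,4),h(7,4)).
MGU = { X := mk(app(a,4),h(7,4)), B := times(app(a,7),4), W := mk(app(a,4),h(7,4)) }, so B := times(app(a,7),4).

times(app(a,7),4)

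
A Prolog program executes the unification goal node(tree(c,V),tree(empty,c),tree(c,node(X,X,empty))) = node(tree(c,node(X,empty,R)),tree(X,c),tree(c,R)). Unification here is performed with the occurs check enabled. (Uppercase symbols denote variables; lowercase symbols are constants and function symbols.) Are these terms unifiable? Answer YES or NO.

YES

Decompose node/3: tree(c,V) = tree(c,node(X,empty,R)),  tree(empty,c) = tree(X,c),  tree(c,node(X,X,empty)) = tree(c,R).
Decompose tree/2: c = c,  V = node(X,empty,R).
Delete trivial equation c = c.
Bind V := node(X,empty,R); no other remaining equation mentions V.
Decompose tree/2: empty = X,  c = c.
Bind X := empty; substituting into the one remaining equation that mentions X gives: tree(c,node(empty,empty,empty)) = tree(c,R). Substituting into the earlier binding gives V := node(empty,empty,R).
Delete trivial equation c = c.
Decompose tree/2: c = c,  node(empty,empty,empty) = R.
Delete trivial equation c = c.
Bind R := node(empty,empty,empty). Substituting into the earlier binding gives V := node(empty,empty,node(empty,empty,empty)).
No equations remain and no clash or occurs-check failure arose, so a unifier exists.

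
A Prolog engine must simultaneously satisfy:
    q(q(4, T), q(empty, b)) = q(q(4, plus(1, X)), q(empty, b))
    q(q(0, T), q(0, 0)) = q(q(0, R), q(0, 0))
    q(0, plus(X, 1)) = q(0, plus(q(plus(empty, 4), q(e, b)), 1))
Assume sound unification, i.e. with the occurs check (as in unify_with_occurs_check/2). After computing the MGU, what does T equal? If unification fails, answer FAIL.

plus(1, q(plus(empty, 4), q(e, b)))

Decompose q/2: q(4, T) = q(4, plus(1, X)),  q(empty, b) = q(empty, b).
Decompose q/2: 4 = 4,  T = plus(1, X).
Delete trivial equation 4 = 4.
Bind T := plus(1, X); substituting into the one remaining equation that mentions T gives: q(q(0, plus(1, X)), q(0, 0)) = q(q(0, R), q(0, 0)).
Delete trivial equation q(empty, b) = q(empty, b).
Decompose q/2: q(0, plus(1, X)) = q(0, R),  q(0, 0) = q(0, 0).
Decompose q/2: 0 = 0,  plus(1, X) = R.
Delete trivial equation 0 = 0.
Bind R := plus(1, X); no other remaining equation mentions R.
Delete trivial equation q(0, 0) = q(0, 0).
Decompose q/2: 0 = 0,  plus(X, 1) = plus(q(plus(empty, 4), q(e, b)), 1).
Delete trivial equation 0 = 0.
Decompose plus/2: X = q(plus(empty, 4), q(e, b)),  1 = 1.
Bind X := q(plus(empty, 4), q(e, b)); no other remaining equation mentions X. Substituting into the earlier bindings gives T := plus(1, q(plus(empty, 4), q(e, b))), R := plus(1, q(plus(empty, 4), q(e, b))).
Delete trivial equation 1 = 1.
MGU = { T -> plus(1, q(plus(empty, 4), q(e, b))), R -> plus(1, q(plus(empty, 4), q(e, b))), X -> q(plus(empty, 4), q(e, b)) }, so T -> plus(1, q(plus(empty, 4), q(e, b))).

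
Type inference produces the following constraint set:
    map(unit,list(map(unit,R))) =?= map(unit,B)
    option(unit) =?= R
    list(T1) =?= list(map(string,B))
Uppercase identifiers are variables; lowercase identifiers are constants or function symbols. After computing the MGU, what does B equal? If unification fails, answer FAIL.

list(map(unit,option(unit)))

Decompose map/2: unit =?= unit,  list(map(unit,R)) =?= B.
Delete trivial equation unit =?= unit.
Bind B := list(map(unit,R)); substituting into the one remaining equation that mentions B gives: list(T1) =?= list(map(string,list(map(unit,R)))).
Bind R := option(unit); substituting into the remaining equation gives: list(T1) =?= list(map(string,list(map(unit,option(unit))))). Substituting into the earlier binding gives B := list(map(unit,option(unit))).
Decompose list/1: T1 =?= map(string,list(map(unit,option(unit)))).
Bind T1 := map(string,list(map(unit,option(unit)))).
MGU = { B ↦ list(map(unit,option(unit))), R ↦ option(unit), T1 ↦ map(string,list(map(unit,option(unit)))) }, so B ↦ list(map(unit,option(unit))).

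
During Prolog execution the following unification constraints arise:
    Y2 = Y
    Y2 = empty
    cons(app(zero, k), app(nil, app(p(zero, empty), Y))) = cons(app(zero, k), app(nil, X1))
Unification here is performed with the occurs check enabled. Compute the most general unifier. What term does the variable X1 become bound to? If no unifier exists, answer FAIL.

app(p(zero, empty), empty)

Bind Y2 := Y; substituting into the one remaining equation that mentions Y2 gives: Y = empty.
Bind Y := empty; substituting into the remaining equation gives: cons(app(zero, k), app(nil, app(p(zero, empty), empty))) = cons(app(zero, k), app(nil, X1)). Substituting into the earlier binding gives Y2 := empty.
Decompose cons/2: app(zero, k) = app(zero, k),  app(nil, app(p(zero, empty), empty)) = app(nil, X1).
Delete trivial equation app(zero, k) = app(zero, k).
Decompose app/2: nil = nil,  app(p(zero, empty), empty) = X1.
Delete trivial equation nil = nil.
Bind X1 := app(p(zero, empty), empty).
MGU = { Y2 -> empty, Y -> empty, X1 -> app(p(zero, empty), empty) }, so X1 -> app(p(zero, empty), empty).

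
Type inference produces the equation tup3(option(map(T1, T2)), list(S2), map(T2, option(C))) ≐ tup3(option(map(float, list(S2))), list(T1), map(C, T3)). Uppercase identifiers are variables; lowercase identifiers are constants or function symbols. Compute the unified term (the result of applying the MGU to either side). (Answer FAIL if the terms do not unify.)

tup3(option(map(float, list(float))), list(float), map(list(float), option(list(float))))

Decompose tup3/3: option(map(T1, T2)) ≐ option(map(float, list(S2))),  list(S2) ≐ list(T1),  map(T2, option(C)) ≐ map(C, T3).
Decompose option/1: map(T1, T2) ≐ map(float, list(S2)).
Decompose map/2: T1 ≐ float,  T2 ≐ list(S2).
Bind T1 := float; substituting into the one remaining equation that mentions T1 gives: list(S2) ≐ list(float).
Bind T2 := list(S2); substituting into the one remaining equation that mentions T2 gives: map(list(S2), option(C)) ≐ map(C, T3).
Decompose list/1: S2 ≐ float.
Bind S2 := float; substituting into the remaining equation gives: map(list(float), option(C)) ≐ map(C, T3). Substituting into the earlier binding gives T2 := list(float).
Decompose map/2: list(float) ≐ C,  option(C) ≐ T3.
Bind C := list(float); substituting into the remaining equation gives: option(list(float)) ≐ T3.
Bind T3 := option(list(float)).
Applying the MGU to either side gives tup3(option(map(float, list(float))), list(float), map(list(float), option(list(float)))).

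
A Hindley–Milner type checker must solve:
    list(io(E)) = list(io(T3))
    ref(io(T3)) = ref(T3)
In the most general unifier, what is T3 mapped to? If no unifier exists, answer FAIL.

Decompose list/1: io(E) = io(T3).
Decompose io/1: E = T3.
Bind E := T3; no other remaining equation mentions E.
Decompose ref/1: io(T3) = T3.
Occurs check fails: T3 occurs in io(T3); the equation T3 = io(T3) has no finite solution.

FAIL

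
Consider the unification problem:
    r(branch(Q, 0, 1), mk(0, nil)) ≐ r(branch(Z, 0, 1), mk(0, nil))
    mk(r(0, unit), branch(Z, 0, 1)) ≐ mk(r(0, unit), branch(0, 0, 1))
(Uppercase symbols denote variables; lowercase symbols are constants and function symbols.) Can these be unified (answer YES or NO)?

Decompose r/2: branch(Q, 0, 1) ≐ branch(Z, 0, 1),  mk(0, nil) ≐ mk(0, nil).
Decompose branch/3: Q ≐ Z,  0 ≐ 0,  1 ≐ 1.
Bind Q := Z; no other remaining equation mentions Q.
Delete trivial equation 0 ≐ 0.
Delete trivial equation 1 ≐ 1.
Delete trivial equation mk(0, nil) ≐ mk(0, nil).
Decompose mk/2: r(0, unit) ≐ r(0, unit),  branch(Z, 0, 1) ≐ branch(0, 0, 1).
Delete trivial equation r(0, unit) ≐ r(0, unit).
Decompose branch/3: Z ≐ 0,  0 ≐ 0,  1 ≐ 1.
Bind Z := 0; no other remaining equation mentions Z. Substituting into the earlier binding gives Q := 0.
Delete trivial equation 0 ≐ 0.
Delete trivial equation 1 ≐ 1.
No equations remain and no clash or occurs-check failure arose, so a unifier exists.

YES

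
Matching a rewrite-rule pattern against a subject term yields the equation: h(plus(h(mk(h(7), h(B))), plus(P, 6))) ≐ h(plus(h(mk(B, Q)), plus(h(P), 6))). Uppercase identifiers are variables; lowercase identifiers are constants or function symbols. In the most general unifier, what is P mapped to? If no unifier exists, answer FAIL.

Decompose h/1: plus(h(mk(h(7), h(B))), plus(P, 6)) ≐ plus(h(mk(B, Q)), plus(h(P), 6)).
Decompose plus/2: h(mk(h(7), h(B))) ≐ h(mk(B, Q)),  plus(P, 6) ≐ plus(h(P), 6).
Decompose h/1: mk(h(7), h(B)) ≐ mk(B, Q).
Decompose mk/2: h(7) ≐ B,  h(B) ≐ Q.
Bind B := h(7); substituting into the one remaining equation that mentions B gives: h(h(7)) ≐ Q.
Bind Q := h(h(7)); no other remaining equation mentions Q.
Decompose plus/2: P ≐ h(P),  6 ≐ 6.
Occurs check fails: P occurs in h(P); the equation P ≐ h(P) has no finite solution.

FAIL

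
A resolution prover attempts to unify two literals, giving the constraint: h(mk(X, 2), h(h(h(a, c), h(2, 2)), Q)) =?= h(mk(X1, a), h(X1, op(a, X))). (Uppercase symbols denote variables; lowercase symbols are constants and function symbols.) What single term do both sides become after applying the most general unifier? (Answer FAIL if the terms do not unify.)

Decompose h/2: mk(X, 2) =?= mk(X1, a),  h(h(h(a, c), h(2, 2)), Q) =?= h(X1, op(a, X)).
Decompose mk/2: X =?= X1,  2 =?= a.
Bind X := X1; substituting into the one remaining equation that mentions X gives: h(h(h(a, c), h(2, 2)), Q) =?= h(X1, op(a, X1)).
Clash: constants 2 and a differ; no unifier exists.

FAIL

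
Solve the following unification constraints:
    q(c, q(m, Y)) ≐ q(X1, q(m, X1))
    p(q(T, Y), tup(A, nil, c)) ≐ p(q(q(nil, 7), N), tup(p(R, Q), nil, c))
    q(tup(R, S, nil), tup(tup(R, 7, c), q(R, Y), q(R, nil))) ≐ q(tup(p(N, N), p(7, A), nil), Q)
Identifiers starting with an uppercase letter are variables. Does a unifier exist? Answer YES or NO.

YES

Decompose q/2: c ≐ X1,  q(m, Y) ≐ q(m, X1).
Bind X1 := c; substituting into the one remaining equation that mentions X1 gives: q(m, Y) ≐ q(m, c).
Decompose q/2: m ≐ m,  Y ≐ c.
Delete trivial equation m ≐ m.
Bind Y := c; substituting into the remaining equations gives: p(q(T, c), tup(A, nil, c)) ≐ p(q(q(nil, 7), N), tup(p(R, Q), nil, c)),  q(tup(R, S, nil), tup(tup(R, 7, c), q(R, c), q(R, nil))) ≐ q(tup(p(N, N), p(7, A), nil), Q).
Decompose p/2: q(T, c) ≐ q(q(nil, 7), N),  tup(A, nil, c) ≐ tup(p(R, Q), nil, c).
Decompose q/2: T ≐ q(nil, 7),  c ≐ N.
Bind T := q(nil, 7); no other remaining equation mentions T.
Bind N := c; substituting into the one remaining equation that mentions N gives: q(tup(R, S, nil), tup(tup(R, 7, c), q(R, c), q(R, nil))) ≐ q(tup(p(c, c), p(7, A), nil), Q).
Decompose tup/3: A ≐ p(R, Q),  nil ≐ nil,  c ≐ c.
Bind A := p(R, Q); substituting into the one remaining equation that mentions A gives: q(tup(R, S, nil), tup(tup(R, 7, c), q(R, c), q(R, nil))) ≐ q(tup(p(c, c), p(7, p(R, Q)), nil), Q).
Delete trivial equation nil ≐ nil.
Delete trivial equation c ≐ c.
Decompose q/2: tup(R, S, nil) ≐ tup(p(c, c), p(7, p(R, Q)), nil),  tup(tup(R, 7, c), q(R, c), q(R, nil)) ≐ Q.
Decompose tup/3: R ≐ p(c, c),  S ≐ p(7, p(R, Q)),  nil ≐ nil.
Bind R := p(c, c); substituting into the 2 remaining equations that mention R gives: S ≐ p(7, p(p(c, c), Q)),  tup(tup(p(c, c), 7, c), q(p(c, c), c), q(p(c, c), nil)) ≐ Q. Substituting into the earlier binding gives A := p(p(c, c), Q).
Bind S := p(7, p(p(c, c), Q)); no other remaining equation mentions S.
Delete trivial equation nil ≐ nil.
Bind Q := tup(tup(p(c, c), 7, c), q(p(c, c), c), q(p(c, c), nil)). Substituting into the earlier bindings gives A := p(p(c, c), tup(tup(p(c, c), 7, c), q(p(c, c), c), q(p(c, c), nil))), S := p(7, p(p(c, c), tup(tup(p(c, c), 7, c), q(p(c, c), c), q(p(c, c), nil)))).
No equations remain and no clash or occurs-check failure arose, so a unifier exists.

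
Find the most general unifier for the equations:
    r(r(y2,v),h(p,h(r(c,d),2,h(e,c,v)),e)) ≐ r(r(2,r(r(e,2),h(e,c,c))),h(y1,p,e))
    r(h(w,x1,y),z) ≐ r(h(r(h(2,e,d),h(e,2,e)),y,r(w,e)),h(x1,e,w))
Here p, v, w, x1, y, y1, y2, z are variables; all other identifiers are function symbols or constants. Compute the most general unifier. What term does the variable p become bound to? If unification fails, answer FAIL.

h(r(c,d),2,h(e,c,r(r(e,2),h(e,c,c))))

Decompose r/2: r(y2,v) ≐ r(2,r(r(e,2),h(e,c,c))),  h(p,h(r(c,d),2,h(e,c,v)),e) ≐ h(y1,p,e).
Decompose r/2: y2 ≐ 2,  v ≐ r(r(e,2),h(e,c,c)).
Bind y2 := 2; no other remaining equation mentions y2.
Bind v := r(r(e,2),h(e,c,c)); substituting into the one remaining equation that mentions v gives: h(p,h(r(c,d),2,h(e,c,r(r(e,2),h(e,c,c)))),e) ≐ h(y1,p,e).
Decompose h/3: p ≐ y1,  h(r(c,d),2,h(e,c,r(r(e,2),h(e,c,c)))) ≐ p,  e ≐ e.
Bind p := y1; substituting into the one remaining equation that mentions p gives: h(r(c,d),2,h(e,c,r(r(e,2),h(e,c,c)))) ≐ y1.
Bind y1 := h(r(c,d),2,h(e,c,r(r(e,2),h(e,c,c)))); no other remaining equation mentions y1. Substituting into the earlier binding gives p := h(r(c,d),2,h(e,c,r(r(e,2),h(e,c,c)))).
Delete trivial equation e ≐ e.
Decompose r/2: h(w,x1,y) ≐ h(r(h(2,e,d),h(e,2,e)),y,r(w,e)),  z ≐ h(x1,e,w).
Decompose h/3: w ≐ r(h(2,e,d),h(e,2,e)),  x1 ≐ y,  y ≐ r(w,e).
Bind w := r(h(2,e,d),h(e,2,e)); substituting into the 2 remaining equations that mention w gives: y ≐ r(r(h(2,e,d),h(e,2,e)),e),  z ≐ h(x1,e,r(h(2,e,d),h(e,2,e))).
Bind x1 := y; substituting into the one remaining equation that mentions x1 gives: z ≐ h(y,e,r(h(2,e,d),h(e,2,e))).
Bind y := r(r(h(2,e,d),h(e,2,e)),e); substituting into the remaining equation gives: z ≐ h(r(r(h(2,e,d),h(e,2,e)),e),e,r(h(2,e,d),h(e,2,e))). Substituting into the earlier binding gives x1 := r(r(h(2,e,d),h(e,2,e)),e).
Bind z := h(r(r(h(2,e,d),h(e,2,e)),e),e,r(h(2,e,d),h(e,2,e))).
MGU = { y2 ↦ 2, v ↦ r(r(e,2),h(e,c,c)), p ↦ h(r(c,d),2,h(e,c,r(r(e,2),h(e,c,c)))), y1 ↦ h(r(c,d),2,h(e,c,r(r(e,2),h(e,c,c)))), w ↦ r(h(2,e,d),h(e,2,e)), x1 ↦ r(r(h(2,e,d),h(e,2,e)),e), y ↦ r(r(h(2,e,d),h(e,2,e)),e), z ↦ h(r(r(h(2,e,d),h(e,2,e)),e),e,r(h(2,e,d),h(e,2,e))) }, so p ↦ h(r(c,d),2,h(e,c,r(r(e,2),h(e,c,c)))).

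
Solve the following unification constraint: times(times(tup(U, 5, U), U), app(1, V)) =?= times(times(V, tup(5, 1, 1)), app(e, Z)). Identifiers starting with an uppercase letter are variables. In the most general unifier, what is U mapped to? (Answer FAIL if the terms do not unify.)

Decompose times/2: times(tup(U, 5, U), U) =?= times(V, tup(5, 1, 1)),  app(1, V) =?= app(e, Z).
Decompose times/2: tup(U, 5, U) =?= V,  U =?= tup(5, 1, 1).
Bind V := tup(U, 5, U); substituting into the one remaining equation that mentions V gives: app(1, tup(U, 5, U)) =?= app(e, Z).
Bind U := tup(5, 1, 1); substituting into the remaining equation gives: app(1, tup(tup(5, 1, 1), 5, tup(5, 1, 1))) =?= app(e, Z). Substituting into the earlier binding gives V := tup(tup(5, 1, 1), 5, tup(5, 1, 1)).
Decompose app/2: 1 =?= e,  tup(tup(5, 1, 1), 5, tup(5, 1, 1)) =?= Z.
Clash: constants 1 and e differ; no unifier exists.

FAIL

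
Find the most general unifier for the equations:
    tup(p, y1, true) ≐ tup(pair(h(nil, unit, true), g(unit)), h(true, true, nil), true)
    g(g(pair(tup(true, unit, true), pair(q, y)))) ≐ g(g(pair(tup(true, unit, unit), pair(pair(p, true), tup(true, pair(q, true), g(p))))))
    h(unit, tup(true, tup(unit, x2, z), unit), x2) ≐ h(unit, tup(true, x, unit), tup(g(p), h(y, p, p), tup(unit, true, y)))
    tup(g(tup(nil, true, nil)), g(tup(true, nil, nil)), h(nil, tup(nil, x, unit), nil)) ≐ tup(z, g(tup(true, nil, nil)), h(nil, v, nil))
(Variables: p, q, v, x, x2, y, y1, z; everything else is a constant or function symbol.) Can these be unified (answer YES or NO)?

Decompose tup/3: p ≐ pair(h(nil, unit, true), g(unit)),  y1 ≐ h(true, true, nil),  true ≐ true.
Bind p := pair(h(nil, unit, true), g(unit)); substituting into the 2 remaining equations that mention p gives: g(g(pair(tup(true, unit, true), pair(q, y)))) ≐ g(g(pair(tup(true, unit, unit), pair(pair(pair(h(nil, unit, true), g(unit)), true), tup(true, pair(q, true), g(pair(h(nil, unit, true), g(unit)))))))),  h(unit, tup(true, tup(unit, x2, z), unit), x2) ≐ h(unit, tup(true, x, unit), tup(g(pair(h(nil, unit, true), g(unit))), h(y, pair(h(nil, unit, true), g(unit)), pair(h(nil, unit, true), g(unit))), tup(unit, true, y))).
Bind y1 := h(true, true, nil); no other remaining equation mentions y1.
Delete trivial equation true ≐ true.
Decompose g/1: g(pair(tup(true, unit, true), pair(q, y))) ≐ g(pair(tup(true, unit, unit), pair(pair(pair(h(nil, unit, true), g(unit)), true), tup(true, pair(q, true), g(pair(h(nil, unit, true), g(unit))))))).
Decompose g/1: pair(tup(true, unit, true), pair(q, y)) ≐ pair(tup(true, unit, unit), pair(pair(pair(h(nil, unit, true), g(unit)), true), tup(true, pair(q, true), g(pair(h(nil, unit, true), g(unit)))))).
Decompose pair/2: tup(true, unit, true) ≐ tup(true, unit, unit),  pair(q, y) ≐ pair(pair(pair(h(nil, unit, true), g(unit)), true), tup(true, pair(q, true), g(pair(h(nil, unit, true), g(unit))))).
Decompose tup/3: true ≐ true,  unit ≐ unit,  true ≐ unit.
Delete trivial equation true ≐ true.
Delete trivial equation unit ≐ unit.
Clash: constants true and unit differ; no unifier exists.

NO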